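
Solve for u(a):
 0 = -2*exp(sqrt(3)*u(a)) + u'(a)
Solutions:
 u(a) = sqrt(3)*(2*log(-1/(C1 + 2*a)) - log(3))/6


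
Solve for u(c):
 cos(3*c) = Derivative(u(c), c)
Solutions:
 u(c) = C1 + sin(3*c)/3


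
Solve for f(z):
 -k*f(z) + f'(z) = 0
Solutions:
 f(z) = C1*exp(k*z)


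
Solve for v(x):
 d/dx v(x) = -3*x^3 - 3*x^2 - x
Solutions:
 v(x) = C1 - 3*x^4/4 - x^3 - x^2/2


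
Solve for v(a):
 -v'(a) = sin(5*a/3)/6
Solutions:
 v(a) = C1 + cos(5*a/3)/10


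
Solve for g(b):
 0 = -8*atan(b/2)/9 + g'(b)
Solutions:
 g(b) = C1 + 8*b*atan(b/2)/9 - 8*log(b^2 + 4)/9


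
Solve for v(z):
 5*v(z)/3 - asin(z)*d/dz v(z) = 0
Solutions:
 v(z) = C1*exp(5*Integral(1/asin(z), z)/3)


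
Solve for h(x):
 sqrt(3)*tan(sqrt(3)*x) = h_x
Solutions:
 h(x) = C1 - log(cos(sqrt(3)*x))


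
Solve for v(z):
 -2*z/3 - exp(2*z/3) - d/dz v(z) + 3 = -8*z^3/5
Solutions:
 v(z) = C1 + 2*z^4/5 - z^2/3 + 3*z - 3*exp(2*z/3)/2


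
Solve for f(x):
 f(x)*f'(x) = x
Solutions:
 f(x) = -sqrt(C1 + x^2)
 f(x) = sqrt(C1 + x^2)


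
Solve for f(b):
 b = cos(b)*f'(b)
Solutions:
 f(b) = C1 + Integral(b/cos(b), b)


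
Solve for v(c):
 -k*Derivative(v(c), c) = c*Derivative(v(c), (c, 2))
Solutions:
 v(c) = C1 + c^(1 - re(k))*(C2*sin(log(c)*Abs(im(k))) + C3*cos(log(c)*im(k)))


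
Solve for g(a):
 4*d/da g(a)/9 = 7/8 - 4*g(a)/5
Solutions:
 g(a) = C1*exp(-9*a/5) + 35/32


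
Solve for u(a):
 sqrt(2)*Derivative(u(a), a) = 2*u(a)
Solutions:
 u(a) = C1*exp(sqrt(2)*a)


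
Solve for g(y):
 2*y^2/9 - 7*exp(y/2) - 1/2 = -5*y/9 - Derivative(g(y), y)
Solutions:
 g(y) = C1 - 2*y^3/27 - 5*y^2/18 + y/2 + 14*exp(y/2)


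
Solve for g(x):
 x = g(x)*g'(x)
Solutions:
 g(x) = -sqrt(C1 + x^2)
 g(x) = sqrt(C1 + x^2)


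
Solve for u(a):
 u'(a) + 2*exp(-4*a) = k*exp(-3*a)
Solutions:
 u(a) = C1 - k*exp(-3*a)/3 + exp(-4*a)/2


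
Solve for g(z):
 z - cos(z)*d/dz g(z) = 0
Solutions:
 g(z) = C1 + Integral(z/cos(z), z)


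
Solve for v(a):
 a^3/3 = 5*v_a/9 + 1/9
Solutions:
 v(a) = C1 + 3*a^4/20 - a/5


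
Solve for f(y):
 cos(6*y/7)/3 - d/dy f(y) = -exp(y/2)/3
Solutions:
 f(y) = C1 + 2*exp(y/2)/3 + 7*sin(6*y/7)/18


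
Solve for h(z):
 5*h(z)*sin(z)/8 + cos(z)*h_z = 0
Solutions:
 h(z) = C1*cos(z)^(5/8)


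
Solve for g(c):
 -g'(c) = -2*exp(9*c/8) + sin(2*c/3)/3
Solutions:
 g(c) = C1 + 16*exp(9*c/8)/9 + cos(2*c/3)/2


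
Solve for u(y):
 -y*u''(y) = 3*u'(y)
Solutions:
 u(y) = C1 + C2/y^2


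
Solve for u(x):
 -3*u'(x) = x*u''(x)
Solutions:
 u(x) = C1 + C2/x^2


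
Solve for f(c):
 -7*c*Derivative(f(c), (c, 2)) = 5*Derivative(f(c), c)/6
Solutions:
 f(c) = C1 + C2*c^(37/42)


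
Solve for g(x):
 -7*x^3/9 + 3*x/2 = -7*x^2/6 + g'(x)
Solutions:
 g(x) = C1 - 7*x^4/36 + 7*x^3/18 + 3*x^2/4


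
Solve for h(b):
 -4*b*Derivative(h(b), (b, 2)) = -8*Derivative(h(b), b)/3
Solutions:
 h(b) = C1 + C2*b^(5/3)


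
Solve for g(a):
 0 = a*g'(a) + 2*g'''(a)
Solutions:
 g(a) = C1 + Integral(C2*airyai(-2^(2/3)*a/2) + C3*airybi(-2^(2/3)*a/2), a)


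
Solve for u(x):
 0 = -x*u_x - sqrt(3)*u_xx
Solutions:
 u(x) = C1 + C2*erf(sqrt(2)*3^(3/4)*x/6)


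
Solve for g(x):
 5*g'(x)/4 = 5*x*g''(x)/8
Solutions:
 g(x) = C1 + C2*x^3


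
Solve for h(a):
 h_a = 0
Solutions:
 h(a) = C1


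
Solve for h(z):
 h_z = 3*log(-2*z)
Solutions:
 h(z) = C1 + 3*z*log(-z) + 3*z*(-1 + log(2))


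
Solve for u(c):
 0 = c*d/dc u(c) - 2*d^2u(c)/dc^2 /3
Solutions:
 u(c) = C1 + C2*erfi(sqrt(3)*c/2)


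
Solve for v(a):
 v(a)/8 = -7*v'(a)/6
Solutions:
 v(a) = C1*exp(-3*a/28)


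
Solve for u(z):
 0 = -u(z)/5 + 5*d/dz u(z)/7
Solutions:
 u(z) = C1*exp(7*z/25)


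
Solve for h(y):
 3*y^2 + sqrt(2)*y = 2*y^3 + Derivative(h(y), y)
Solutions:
 h(y) = C1 - y^4/2 + y^3 + sqrt(2)*y^2/2


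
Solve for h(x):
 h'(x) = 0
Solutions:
 h(x) = C1


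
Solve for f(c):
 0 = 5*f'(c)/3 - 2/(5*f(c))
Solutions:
 f(c) = -sqrt(C1 + 12*c)/5
 f(c) = sqrt(C1 + 12*c)/5


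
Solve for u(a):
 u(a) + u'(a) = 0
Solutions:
 u(a) = C1*exp(-a)


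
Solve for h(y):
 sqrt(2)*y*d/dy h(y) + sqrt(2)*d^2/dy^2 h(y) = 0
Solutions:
 h(y) = C1 + C2*erf(sqrt(2)*y/2)


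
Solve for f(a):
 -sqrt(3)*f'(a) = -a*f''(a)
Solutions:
 f(a) = C1 + C2*a^(1 + sqrt(3))


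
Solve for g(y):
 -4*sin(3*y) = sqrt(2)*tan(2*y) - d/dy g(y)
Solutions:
 g(y) = C1 - sqrt(2)*log(cos(2*y))/2 - 4*cos(3*y)/3


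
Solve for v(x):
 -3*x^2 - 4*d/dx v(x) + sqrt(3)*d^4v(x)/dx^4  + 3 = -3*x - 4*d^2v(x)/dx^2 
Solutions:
 v(x) = C1 + C2*exp(-2^(1/3)*x*(-2*6^(1/3)/(9 + sqrt(16*sqrt(3) + 81))^(1/3) + 3^(1/6)*(9 + sqrt(16*sqrt(3) + 81))^(1/3))/6)*sin(2^(1/3)*x*(2*2^(1/3)*3^(5/6)/(9 + sqrt(16*sqrt(3) + 81))^(1/3) + 3^(2/3)*(9 + sqrt(16*sqrt(3) + 81))^(1/3))/6) + C3*exp(-2^(1/3)*x*(-2*6^(1/3)/(9 + sqrt(16*sqrt(3) + 81))^(1/3) + 3^(1/6)*(9 + sqrt(16*sqrt(3) + 81))^(1/3))/6)*cos(2^(1/3)*x*(2*2^(1/3)*3^(5/6)/(9 + sqrt(16*sqrt(3) + 81))^(1/3) + 3^(2/3)*(9 + sqrt(16*sqrt(3) + 81))^(1/3))/6) + C4*exp(2^(1/3)*x*(-2*6^(1/3)/(9 + sqrt(16*sqrt(3) + 81))^(1/3) + 3^(1/6)*(9 + sqrt(16*sqrt(3) + 81))^(1/3))/3) - x^3/4 - 3*x^2/8


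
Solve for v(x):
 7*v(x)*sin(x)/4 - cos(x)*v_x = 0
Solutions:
 v(x) = C1/cos(x)^(7/4)


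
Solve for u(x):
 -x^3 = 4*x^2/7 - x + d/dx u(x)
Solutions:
 u(x) = C1 - x^4/4 - 4*x^3/21 + x^2/2


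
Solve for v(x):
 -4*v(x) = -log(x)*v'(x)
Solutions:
 v(x) = C1*exp(4*li(x))


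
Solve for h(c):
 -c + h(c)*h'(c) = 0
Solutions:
 h(c) = -sqrt(C1 + c^2)
 h(c) = sqrt(C1 + c^2)


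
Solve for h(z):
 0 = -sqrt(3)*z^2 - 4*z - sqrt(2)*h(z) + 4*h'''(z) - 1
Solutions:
 h(z) = C3*exp(sqrt(2)*z/2) - sqrt(6)*z^2/2 - 2*sqrt(2)*z + (C1*sin(sqrt(6)*z/4) + C2*cos(sqrt(6)*z/4))*exp(-sqrt(2)*z/4) - sqrt(2)/2


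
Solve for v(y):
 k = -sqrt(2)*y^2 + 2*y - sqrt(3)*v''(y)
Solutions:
 v(y) = C1 + C2*y - sqrt(3)*k*y^2/6 - sqrt(6)*y^4/36 + sqrt(3)*y^3/9


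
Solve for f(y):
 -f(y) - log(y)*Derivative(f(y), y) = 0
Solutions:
 f(y) = C1*exp(-li(y))


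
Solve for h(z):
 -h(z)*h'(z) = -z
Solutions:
 h(z) = -sqrt(C1 + z^2)
 h(z) = sqrt(C1 + z^2)


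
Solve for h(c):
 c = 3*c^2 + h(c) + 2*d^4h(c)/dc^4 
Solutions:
 h(c) = -3*c^2 + c + (C1*sin(2^(1/4)*c/2) + C2*cos(2^(1/4)*c/2))*exp(-2^(1/4)*c/2) + (C3*sin(2^(1/4)*c/2) + C4*cos(2^(1/4)*c/2))*exp(2^(1/4)*c/2)


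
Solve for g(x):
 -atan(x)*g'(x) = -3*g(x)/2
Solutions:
 g(x) = C1*exp(3*Integral(1/atan(x), x)/2)


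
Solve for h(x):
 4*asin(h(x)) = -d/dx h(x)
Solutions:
 Integral(1/asin(_y), (_y, h(x))) = C1 - 4*x


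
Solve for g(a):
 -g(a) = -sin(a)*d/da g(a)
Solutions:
 g(a) = C1*sqrt(cos(a) - 1)/sqrt(cos(a) + 1)


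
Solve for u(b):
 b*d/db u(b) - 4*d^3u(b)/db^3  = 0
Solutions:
 u(b) = C1 + Integral(C2*airyai(2^(1/3)*b/2) + C3*airybi(2^(1/3)*b/2), b)


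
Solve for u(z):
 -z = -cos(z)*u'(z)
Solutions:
 u(z) = C1 + Integral(z/cos(z), z)


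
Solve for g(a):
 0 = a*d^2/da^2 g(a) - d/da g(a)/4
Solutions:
 g(a) = C1 + C2*a^(5/4)


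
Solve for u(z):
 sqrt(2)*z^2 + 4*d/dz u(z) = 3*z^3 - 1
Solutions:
 u(z) = C1 + 3*z^4/16 - sqrt(2)*z^3/12 - z/4


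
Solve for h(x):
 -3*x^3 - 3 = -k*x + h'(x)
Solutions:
 h(x) = C1 + k*x^2/2 - 3*x^4/4 - 3*x


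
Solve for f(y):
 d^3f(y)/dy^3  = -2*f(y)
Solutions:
 f(y) = C3*exp(-2^(1/3)*y) + (C1*sin(2^(1/3)*sqrt(3)*y/2) + C2*cos(2^(1/3)*sqrt(3)*y/2))*exp(2^(1/3)*y/2)


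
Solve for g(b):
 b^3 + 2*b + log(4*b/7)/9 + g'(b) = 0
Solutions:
 g(b) = C1 - b^4/4 - b^2 - b*log(b)/9 - 2*b*log(2)/9 + b/9 + b*log(7)/9


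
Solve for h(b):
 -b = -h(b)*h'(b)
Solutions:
 h(b) = -sqrt(C1 + b^2)
 h(b) = sqrt(C1 + b^2)


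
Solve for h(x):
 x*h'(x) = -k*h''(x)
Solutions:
 h(x) = C1 + C2*sqrt(k)*erf(sqrt(2)*x*sqrt(1/k)/2)


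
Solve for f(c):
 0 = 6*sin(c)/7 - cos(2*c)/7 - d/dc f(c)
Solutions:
 f(c) = C1 - sin(2*c)/14 - 6*cos(c)/7


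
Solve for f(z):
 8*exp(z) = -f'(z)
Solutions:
 f(z) = C1 - 8*exp(z)


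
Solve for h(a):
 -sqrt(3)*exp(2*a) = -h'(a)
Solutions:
 h(a) = C1 + sqrt(3)*exp(2*a)/2


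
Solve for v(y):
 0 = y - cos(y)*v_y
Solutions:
 v(y) = C1 + Integral(y/cos(y), y)


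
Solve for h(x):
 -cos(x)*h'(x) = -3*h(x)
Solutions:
 h(x) = C1*(sin(x) + 1)^(3/2)/(sin(x) - 1)^(3/2)


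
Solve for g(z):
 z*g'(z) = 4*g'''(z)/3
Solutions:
 g(z) = C1 + Integral(C2*airyai(6^(1/3)*z/2) + C3*airybi(6^(1/3)*z/2), z)


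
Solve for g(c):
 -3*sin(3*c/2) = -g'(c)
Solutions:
 g(c) = C1 - 2*cos(3*c/2)


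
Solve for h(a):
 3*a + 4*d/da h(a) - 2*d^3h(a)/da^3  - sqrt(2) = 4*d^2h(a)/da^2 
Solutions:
 h(a) = C1 + C2*exp(a*(-1 + sqrt(3))) + C3*exp(-a*(1 + sqrt(3))) - 3*a^2/8 - 3*a/4 + sqrt(2)*a/4


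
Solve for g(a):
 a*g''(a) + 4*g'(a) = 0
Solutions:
 g(a) = C1 + C2/a^3


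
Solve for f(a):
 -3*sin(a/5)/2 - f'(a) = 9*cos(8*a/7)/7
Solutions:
 f(a) = C1 - 9*sin(8*a/7)/8 + 15*cos(a/5)/2


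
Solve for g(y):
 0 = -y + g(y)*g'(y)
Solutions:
 g(y) = -sqrt(C1 + y^2)
 g(y) = sqrt(C1 + y^2)


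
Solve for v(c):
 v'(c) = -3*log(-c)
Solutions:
 v(c) = C1 - 3*c*log(-c) + 3*c


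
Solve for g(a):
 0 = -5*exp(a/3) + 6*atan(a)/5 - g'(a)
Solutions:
 g(a) = C1 + 6*a*atan(a)/5 - 15*exp(a/3) - 3*log(a^2 + 1)/5


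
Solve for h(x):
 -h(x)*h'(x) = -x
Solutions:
 h(x) = -sqrt(C1 + x^2)
 h(x) = sqrt(C1 + x^2)


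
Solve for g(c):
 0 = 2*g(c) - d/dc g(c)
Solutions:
 g(c) = C1*exp(2*c)


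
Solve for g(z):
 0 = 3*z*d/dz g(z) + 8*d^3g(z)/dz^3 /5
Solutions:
 g(z) = C1 + Integral(C2*airyai(-15^(1/3)*z/2) + C3*airybi(-15^(1/3)*z/2), z)


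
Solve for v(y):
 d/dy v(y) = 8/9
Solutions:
 v(y) = C1 + 8*y/9


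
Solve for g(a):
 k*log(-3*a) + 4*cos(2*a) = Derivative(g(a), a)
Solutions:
 g(a) = C1 + a*k*(log(-a) - 1) + a*k*log(3) + 2*sin(2*a)


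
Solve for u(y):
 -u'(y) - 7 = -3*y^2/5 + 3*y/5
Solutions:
 u(y) = C1 + y^3/5 - 3*y^2/10 - 7*y


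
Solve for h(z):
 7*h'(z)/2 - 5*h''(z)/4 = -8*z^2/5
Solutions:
 h(z) = C1 + C2*exp(14*z/5) - 16*z^3/105 - 8*z^2/49 - 40*z/343


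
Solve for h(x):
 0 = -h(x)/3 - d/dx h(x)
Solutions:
 h(x) = C1*exp(-x/3)


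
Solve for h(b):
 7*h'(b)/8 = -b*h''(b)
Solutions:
 h(b) = C1 + C2*b^(1/8)


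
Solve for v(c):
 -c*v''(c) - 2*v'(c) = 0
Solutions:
 v(c) = C1 + C2/c


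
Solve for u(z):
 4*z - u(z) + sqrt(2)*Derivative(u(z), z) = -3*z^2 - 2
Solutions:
 u(z) = C1*exp(sqrt(2)*z/2) + 3*z^2 + 4*z + 6*sqrt(2)*z + 4*sqrt(2) + 14


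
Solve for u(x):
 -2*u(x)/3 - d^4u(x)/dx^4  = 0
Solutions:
 u(x) = (C1*sin(6^(3/4)*x/6) + C2*cos(6^(3/4)*x/6))*exp(-6^(3/4)*x/6) + (C3*sin(6^(3/4)*x/6) + C4*cos(6^(3/4)*x/6))*exp(6^(3/4)*x/6)


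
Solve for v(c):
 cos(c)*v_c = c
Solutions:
 v(c) = C1 + Integral(c/cos(c), c)


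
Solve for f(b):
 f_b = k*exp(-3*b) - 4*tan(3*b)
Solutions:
 f(b) = C1 - k*exp(-3*b)/3 - 2*log(tan(3*b)^2 + 1)/3


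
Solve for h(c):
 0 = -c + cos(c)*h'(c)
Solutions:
 h(c) = C1 + Integral(c/cos(c), c)


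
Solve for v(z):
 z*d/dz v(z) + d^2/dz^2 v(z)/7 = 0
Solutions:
 v(z) = C1 + C2*erf(sqrt(14)*z/2)


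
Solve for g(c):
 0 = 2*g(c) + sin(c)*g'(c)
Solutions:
 g(c) = C1*(cos(c) + 1)/(cos(c) - 1)


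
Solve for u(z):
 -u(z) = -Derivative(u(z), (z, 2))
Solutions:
 u(z) = C1*exp(-z) + C2*exp(z)


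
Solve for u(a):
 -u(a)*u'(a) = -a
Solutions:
 u(a) = -sqrt(C1 + a^2)
 u(a) = sqrt(C1 + a^2)


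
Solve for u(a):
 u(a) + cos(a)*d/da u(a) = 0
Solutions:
 u(a) = C1*sqrt(sin(a) - 1)/sqrt(sin(a) + 1)


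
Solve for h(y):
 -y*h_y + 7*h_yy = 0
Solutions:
 h(y) = C1 + C2*erfi(sqrt(14)*y/14)


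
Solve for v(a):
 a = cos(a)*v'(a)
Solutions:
 v(a) = C1 + Integral(a/cos(a), a)


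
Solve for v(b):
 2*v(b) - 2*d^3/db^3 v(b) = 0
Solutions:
 v(b) = C3*exp(b) + (C1*sin(sqrt(3)*b/2) + C2*cos(sqrt(3)*b/2))*exp(-b/2)


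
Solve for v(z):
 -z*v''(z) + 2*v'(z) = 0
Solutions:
 v(z) = C1 + C2*z^3


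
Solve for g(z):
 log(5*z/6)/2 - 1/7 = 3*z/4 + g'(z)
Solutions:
 g(z) = C1 - 3*z^2/8 + z*log(z)/2 - z*log(6)/2 - 9*z/14 + z*log(5)/2


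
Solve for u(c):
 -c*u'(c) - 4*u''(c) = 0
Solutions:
 u(c) = C1 + C2*erf(sqrt(2)*c/4)


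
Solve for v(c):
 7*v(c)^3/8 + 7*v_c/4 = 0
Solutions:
 v(c) = -sqrt(-1/(C1 - c))
 v(c) = sqrt(-1/(C1 - c))


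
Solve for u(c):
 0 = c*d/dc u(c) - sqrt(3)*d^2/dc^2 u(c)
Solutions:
 u(c) = C1 + C2*erfi(sqrt(2)*3^(3/4)*c/6)


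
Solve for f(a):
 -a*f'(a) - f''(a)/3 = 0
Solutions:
 f(a) = C1 + C2*erf(sqrt(6)*a/2)


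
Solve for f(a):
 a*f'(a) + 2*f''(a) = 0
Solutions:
 f(a) = C1 + C2*erf(a/2)


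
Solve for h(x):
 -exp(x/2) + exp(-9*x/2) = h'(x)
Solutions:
 h(x) = C1 - 2*exp(x/2) - 2*exp(-9*x/2)/9


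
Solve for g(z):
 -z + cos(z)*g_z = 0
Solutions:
 g(z) = C1 + Integral(z/cos(z), z)


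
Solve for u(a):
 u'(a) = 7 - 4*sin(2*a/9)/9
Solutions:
 u(a) = C1 + 7*a + 2*cos(2*a/9)


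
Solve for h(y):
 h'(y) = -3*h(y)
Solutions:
 h(y) = C1*exp(-3*y)


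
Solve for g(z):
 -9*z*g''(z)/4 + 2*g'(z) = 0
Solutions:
 g(z) = C1 + C2*z^(17/9)


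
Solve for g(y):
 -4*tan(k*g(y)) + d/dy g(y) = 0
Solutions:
 g(y) = Piecewise((-asin(exp(C1*k + 4*k*y))/k + pi/k, Ne(k, 0)), (nan, True))
 g(y) = Piecewise((asin(exp(C1*k + 4*k*y))/k, Ne(k, 0)), (nan, True))


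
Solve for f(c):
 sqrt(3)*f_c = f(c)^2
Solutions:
 f(c) = -3/(C1 + sqrt(3)*c)


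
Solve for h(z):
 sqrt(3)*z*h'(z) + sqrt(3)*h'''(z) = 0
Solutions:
 h(z) = C1 + Integral(C2*airyai(-z) + C3*airybi(-z), z)


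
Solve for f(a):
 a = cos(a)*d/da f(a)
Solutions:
 f(a) = C1 + Integral(a/cos(a), a)


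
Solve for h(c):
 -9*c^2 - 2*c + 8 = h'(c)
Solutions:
 h(c) = C1 - 3*c^3 - c^2 + 8*c


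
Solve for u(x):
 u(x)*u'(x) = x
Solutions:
 u(x) = -sqrt(C1 + x^2)
 u(x) = sqrt(C1 + x^2)


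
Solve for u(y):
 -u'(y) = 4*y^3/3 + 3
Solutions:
 u(y) = C1 - y^4/3 - 3*y


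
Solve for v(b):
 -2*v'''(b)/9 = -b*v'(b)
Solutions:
 v(b) = C1 + Integral(C2*airyai(6^(2/3)*b/2) + C3*airybi(6^(2/3)*b/2), b)


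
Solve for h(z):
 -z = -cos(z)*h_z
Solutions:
 h(z) = C1 + Integral(z/cos(z), z)


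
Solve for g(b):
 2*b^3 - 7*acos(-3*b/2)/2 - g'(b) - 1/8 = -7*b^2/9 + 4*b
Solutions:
 g(b) = C1 + b^4/2 + 7*b^3/27 - 2*b^2 - 7*b*acos(-3*b/2)/2 - b/8 - 7*sqrt(4 - 9*b^2)/6


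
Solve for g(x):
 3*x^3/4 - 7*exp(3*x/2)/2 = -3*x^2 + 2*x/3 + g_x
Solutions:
 g(x) = C1 + 3*x^4/16 + x^3 - x^2/3 - 7*exp(3*x/2)/3


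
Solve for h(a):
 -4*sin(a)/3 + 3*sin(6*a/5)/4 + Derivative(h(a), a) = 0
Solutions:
 h(a) = C1 - 4*cos(a)/3 + 5*cos(6*a/5)/8


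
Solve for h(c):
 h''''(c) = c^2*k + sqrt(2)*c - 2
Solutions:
 h(c) = C1 + C2*c + C3*c^2 + C4*c^3 + c^6*k/360 + sqrt(2)*c^5/120 - c^4/12


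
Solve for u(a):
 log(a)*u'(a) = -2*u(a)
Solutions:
 u(a) = C1*exp(-2*li(a))


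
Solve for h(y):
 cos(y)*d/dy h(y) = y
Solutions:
 h(y) = C1 + Integral(y/cos(y), y)


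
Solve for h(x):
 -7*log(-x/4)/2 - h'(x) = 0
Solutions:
 h(x) = C1 - 7*x*log(-x)/2 + x*(7/2 + 7*log(2))


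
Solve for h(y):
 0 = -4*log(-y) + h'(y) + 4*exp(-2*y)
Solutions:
 h(y) = C1 + 4*y*log(-y) - 4*y + 2*exp(-2*y)


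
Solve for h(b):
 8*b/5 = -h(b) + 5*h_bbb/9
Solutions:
 h(b) = C3*exp(15^(2/3)*b/5) - 8*b/5 + (C1*sin(3*3^(1/6)*5^(2/3)*b/10) + C2*cos(3*3^(1/6)*5^(2/3)*b/10))*exp(-15^(2/3)*b/10)


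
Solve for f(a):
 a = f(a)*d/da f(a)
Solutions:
 f(a) = -sqrt(C1 + a^2)
 f(a) = sqrt(C1 + a^2)


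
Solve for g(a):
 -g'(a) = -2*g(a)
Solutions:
 g(a) = C1*exp(2*a)


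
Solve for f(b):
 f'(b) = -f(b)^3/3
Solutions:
 f(b) = -sqrt(6)*sqrt(-1/(C1 - b))/2
 f(b) = sqrt(6)*sqrt(-1/(C1 - b))/2


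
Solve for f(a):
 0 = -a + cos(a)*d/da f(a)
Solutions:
 f(a) = C1 + Integral(a/cos(a), a)


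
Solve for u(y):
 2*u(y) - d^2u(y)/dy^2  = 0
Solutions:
 u(y) = C1*exp(-sqrt(2)*y) + C2*exp(sqrt(2)*y)


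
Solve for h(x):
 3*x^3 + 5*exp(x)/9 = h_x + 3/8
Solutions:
 h(x) = C1 + 3*x^4/4 - 3*x/8 + 5*exp(x)/9


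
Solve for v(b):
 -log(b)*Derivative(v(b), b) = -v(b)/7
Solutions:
 v(b) = C1*exp(li(b)/7)


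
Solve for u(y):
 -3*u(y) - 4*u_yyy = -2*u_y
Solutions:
 u(y) = C1*exp(3^(1/3)*y*(2*3^(1/3)/(sqrt(705) + 27)^(1/3) + (sqrt(705) + 27)^(1/3))/12)*sin(3^(1/6)*y*(-3^(2/3)*(sqrt(705) + 27)^(1/3) + 6/(sqrt(705) + 27)^(1/3))/12) + C2*exp(3^(1/3)*y*(2*3^(1/3)/(sqrt(705) + 27)^(1/3) + (sqrt(705) + 27)^(1/3))/12)*cos(3^(1/6)*y*(-3^(2/3)*(sqrt(705) + 27)^(1/3) + 6/(sqrt(705) + 27)^(1/3))/12) + C3*exp(-3^(1/3)*y*(2*3^(1/3)/(sqrt(705) + 27)^(1/3) + (sqrt(705) + 27)^(1/3))/6)


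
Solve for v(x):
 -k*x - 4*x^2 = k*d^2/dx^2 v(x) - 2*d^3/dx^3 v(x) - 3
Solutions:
 v(x) = C1 + C2*x + C3*exp(k*x/2) + x^3*(-1 - 16/k^2)/6 - x^4/(3*k) + x^2*(1/2 - 16/k^2)/k


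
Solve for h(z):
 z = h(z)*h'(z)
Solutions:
 h(z) = -sqrt(C1 + z^2)
 h(z) = sqrt(C1 + z^2)


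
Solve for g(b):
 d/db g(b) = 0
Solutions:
 g(b) = C1


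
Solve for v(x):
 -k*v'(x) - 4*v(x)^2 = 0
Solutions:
 v(x) = k/(C1*k + 4*x)


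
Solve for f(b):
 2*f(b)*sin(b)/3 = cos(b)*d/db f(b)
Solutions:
 f(b) = C1/cos(b)^(2/3)


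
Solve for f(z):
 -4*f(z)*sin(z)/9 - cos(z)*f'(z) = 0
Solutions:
 f(z) = C1*cos(z)^(4/9)


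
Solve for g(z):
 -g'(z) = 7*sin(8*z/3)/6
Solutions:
 g(z) = C1 + 7*cos(8*z/3)/16


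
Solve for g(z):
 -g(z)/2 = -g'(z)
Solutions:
 g(z) = C1*exp(z/2)


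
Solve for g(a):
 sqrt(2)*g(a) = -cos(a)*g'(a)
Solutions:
 g(a) = C1*(sin(a) - 1)^(sqrt(2)/2)/(sin(a) + 1)^(sqrt(2)/2)


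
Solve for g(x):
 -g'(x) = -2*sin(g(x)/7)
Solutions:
 -2*x + 7*log(cos(g(x)/7) - 1)/2 - 7*log(cos(g(x)/7) + 1)/2 = C1


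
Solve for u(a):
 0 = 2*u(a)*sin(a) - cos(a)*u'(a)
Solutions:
 u(a) = C1/cos(a)^2


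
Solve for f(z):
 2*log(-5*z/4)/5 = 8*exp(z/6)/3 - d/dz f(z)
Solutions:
 f(z) = C1 - 2*z*log(-z)/5 + 2*z*(-log(5) + 1 + 2*log(2))/5 + 16*exp(z/6)


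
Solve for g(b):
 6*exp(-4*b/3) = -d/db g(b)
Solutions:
 g(b) = C1 + 9*exp(-4*b/3)/2


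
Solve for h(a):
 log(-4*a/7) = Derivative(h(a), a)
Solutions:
 h(a) = C1 + a*log(-a) + a*(-log(7) - 1 + 2*log(2))


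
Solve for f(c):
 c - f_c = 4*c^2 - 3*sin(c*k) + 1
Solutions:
 f(c) = C1 - 4*c^3/3 + c^2/2 - c - 3*cos(c*k)/k


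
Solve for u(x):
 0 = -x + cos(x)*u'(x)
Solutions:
 u(x) = C1 + Integral(x/cos(x), x)


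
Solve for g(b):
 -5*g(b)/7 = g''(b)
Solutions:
 g(b) = C1*sin(sqrt(35)*b/7) + C2*cos(sqrt(35)*b/7)


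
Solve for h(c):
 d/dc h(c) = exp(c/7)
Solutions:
 h(c) = C1 + 7*exp(c/7)


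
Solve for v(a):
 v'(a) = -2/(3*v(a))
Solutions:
 v(a) = -sqrt(C1 - 12*a)/3
 v(a) = sqrt(C1 - 12*a)/3


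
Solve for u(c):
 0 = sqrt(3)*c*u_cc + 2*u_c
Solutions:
 u(c) = C1 + C2*c^(1 - 2*sqrt(3)/3)


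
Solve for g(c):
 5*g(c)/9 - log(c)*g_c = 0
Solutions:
 g(c) = C1*exp(5*li(c)/9)


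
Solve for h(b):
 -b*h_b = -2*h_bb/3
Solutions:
 h(b) = C1 + C2*erfi(sqrt(3)*b/2)


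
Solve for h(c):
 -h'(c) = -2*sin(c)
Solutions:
 h(c) = C1 - 2*cos(c)


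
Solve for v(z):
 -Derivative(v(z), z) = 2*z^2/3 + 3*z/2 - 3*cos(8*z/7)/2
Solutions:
 v(z) = C1 - 2*z^3/9 - 3*z^2/4 + 21*sin(8*z/7)/16


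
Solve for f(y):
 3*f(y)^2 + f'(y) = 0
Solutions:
 f(y) = 1/(C1 + 3*y)


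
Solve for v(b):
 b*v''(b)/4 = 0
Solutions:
 v(b) = C1 + C2*b


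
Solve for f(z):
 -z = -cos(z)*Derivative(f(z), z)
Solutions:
 f(z) = C1 + Integral(z/cos(z), z)


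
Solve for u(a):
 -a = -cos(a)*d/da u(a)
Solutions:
 u(a) = C1 + Integral(a/cos(a), a)


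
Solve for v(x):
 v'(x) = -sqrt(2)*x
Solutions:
 v(x) = C1 - sqrt(2)*x^2/2


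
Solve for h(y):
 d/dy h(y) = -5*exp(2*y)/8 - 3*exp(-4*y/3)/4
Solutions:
 h(y) = C1 - 5*exp(2*y)/16 + 9*exp(-4*y/3)/16


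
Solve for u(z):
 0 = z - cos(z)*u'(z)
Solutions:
 u(z) = C1 + Integral(z/cos(z), z)


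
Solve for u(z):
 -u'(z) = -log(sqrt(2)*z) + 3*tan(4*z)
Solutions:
 u(z) = C1 + z*log(z) - z + z*log(2)/2 + 3*log(cos(4*z))/4


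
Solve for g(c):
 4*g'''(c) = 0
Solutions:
 g(c) = C1 + C2*c + C3*c^2


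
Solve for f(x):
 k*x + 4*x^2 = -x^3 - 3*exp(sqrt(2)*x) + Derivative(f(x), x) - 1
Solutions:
 f(x) = C1 + k*x^2/2 + x^4/4 + 4*x^3/3 + x + 3*sqrt(2)*exp(sqrt(2)*x)/2


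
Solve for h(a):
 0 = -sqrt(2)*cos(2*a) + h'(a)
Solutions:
 h(a) = C1 + sqrt(2)*sin(2*a)/2


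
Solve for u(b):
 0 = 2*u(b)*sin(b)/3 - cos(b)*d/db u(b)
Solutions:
 u(b) = C1/cos(b)^(2/3)


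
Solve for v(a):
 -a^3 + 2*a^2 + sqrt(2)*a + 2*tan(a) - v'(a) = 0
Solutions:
 v(a) = C1 - a^4/4 + 2*a^3/3 + sqrt(2)*a^2/2 - 2*log(cos(a))


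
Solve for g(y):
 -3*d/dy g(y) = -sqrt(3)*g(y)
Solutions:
 g(y) = C1*exp(sqrt(3)*y/3)


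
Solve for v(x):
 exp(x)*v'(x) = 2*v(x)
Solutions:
 v(x) = C1*exp(-2*exp(-x))


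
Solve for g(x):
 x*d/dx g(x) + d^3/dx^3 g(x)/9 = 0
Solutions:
 g(x) = C1 + Integral(C2*airyai(-3^(2/3)*x) + C3*airybi(-3^(2/3)*x), x)


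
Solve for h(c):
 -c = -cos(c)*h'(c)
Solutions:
 h(c) = C1 + Integral(c/cos(c), c)


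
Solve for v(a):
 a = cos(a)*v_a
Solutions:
 v(a) = C1 + Integral(a/cos(a), a)


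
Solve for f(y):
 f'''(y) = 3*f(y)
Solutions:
 f(y) = C3*exp(3^(1/3)*y) + (C1*sin(3^(5/6)*y/2) + C2*cos(3^(5/6)*y/2))*exp(-3^(1/3)*y/2)


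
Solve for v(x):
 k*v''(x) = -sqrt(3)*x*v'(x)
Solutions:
 v(x) = C1 + C2*sqrt(k)*erf(sqrt(2)*3^(1/4)*x*sqrt(1/k)/2)


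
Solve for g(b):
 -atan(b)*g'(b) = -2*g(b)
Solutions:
 g(b) = C1*exp(2*Integral(1/atan(b), b))


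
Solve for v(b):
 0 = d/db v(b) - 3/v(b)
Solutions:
 v(b) = -sqrt(C1 + 6*b)
 v(b) = sqrt(C1 + 6*b)


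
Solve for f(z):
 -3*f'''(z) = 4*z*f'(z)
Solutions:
 f(z) = C1 + Integral(C2*airyai(-6^(2/3)*z/3) + C3*airybi(-6^(2/3)*z/3), z)


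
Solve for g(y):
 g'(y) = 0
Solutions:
 g(y) = C1


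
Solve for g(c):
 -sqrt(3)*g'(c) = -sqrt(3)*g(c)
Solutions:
 g(c) = C1*exp(c)


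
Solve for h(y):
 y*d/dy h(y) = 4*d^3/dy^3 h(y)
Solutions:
 h(y) = C1 + Integral(C2*airyai(2^(1/3)*y/2) + C3*airybi(2^(1/3)*y/2), y)


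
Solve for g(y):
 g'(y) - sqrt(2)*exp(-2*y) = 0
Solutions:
 g(y) = C1 - sqrt(2)*exp(-2*y)/2


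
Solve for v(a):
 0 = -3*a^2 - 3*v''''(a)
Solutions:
 v(a) = C1 + C2*a + C3*a^2 + C4*a^3 - a^6/360


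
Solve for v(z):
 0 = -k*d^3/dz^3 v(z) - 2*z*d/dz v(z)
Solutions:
 v(z) = C1 + Integral(C2*airyai(2^(1/3)*z*(-1/k)^(1/3)) + C3*airybi(2^(1/3)*z*(-1/k)^(1/3)), z)


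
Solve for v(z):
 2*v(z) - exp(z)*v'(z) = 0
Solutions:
 v(z) = C1*exp(-2*exp(-z))


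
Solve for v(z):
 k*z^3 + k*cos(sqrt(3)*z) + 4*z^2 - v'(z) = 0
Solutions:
 v(z) = C1 + k*z^4/4 + sqrt(3)*k*sin(sqrt(3)*z)/3 + 4*z^3/3


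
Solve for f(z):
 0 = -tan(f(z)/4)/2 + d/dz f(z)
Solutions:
 f(z) = -4*asin(C1*exp(z/8)) + 4*pi
 f(z) = 4*asin(C1*exp(z/8))


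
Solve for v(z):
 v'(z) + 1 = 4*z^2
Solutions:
 v(z) = C1 + 4*z^3/3 - z


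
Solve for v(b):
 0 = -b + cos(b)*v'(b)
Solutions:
 v(b) = C1 + Integral(b/cos(b), b)


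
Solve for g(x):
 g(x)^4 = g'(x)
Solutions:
 g(x) = (-1/(C1 + 3*x))^(1/3)
 g(x) = (-1/(C1 + x))^(1/3)*(-3^(2/3) - 3*3^(1/6)*I)/6
 g(x) = (-1/(C1 + x))^(1/3)*(-3^(2/3) + 3*3^(1/6)*I)/6


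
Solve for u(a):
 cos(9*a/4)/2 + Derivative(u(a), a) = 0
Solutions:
 u(a) = C1 - 2*sin(9*a/4)/9


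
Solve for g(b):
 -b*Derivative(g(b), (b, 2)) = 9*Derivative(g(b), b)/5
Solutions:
 g(b) = C1 + C2/b^(4/5)


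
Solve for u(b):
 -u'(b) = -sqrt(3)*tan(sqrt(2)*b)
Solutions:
 u(b) = C1 - sqrt(6)*log(cos(sqrt(2)*b))/2


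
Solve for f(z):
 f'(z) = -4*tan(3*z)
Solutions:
 f(z) = C1 + 4*log(cos(3*z))/3


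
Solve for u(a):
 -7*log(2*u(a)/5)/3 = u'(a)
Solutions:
 3*Integral(1/(log(_y) - log(5) + log(2)), (_y, u(a)))/7 = C1 - a


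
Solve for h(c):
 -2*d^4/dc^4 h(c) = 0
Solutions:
 h(c) = C1 + C2*c + C3*c^2 + C4*c^3


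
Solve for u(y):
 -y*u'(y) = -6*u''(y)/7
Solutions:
 u(y) = C1 + C2*erfi(sqrt(21)*y/6)


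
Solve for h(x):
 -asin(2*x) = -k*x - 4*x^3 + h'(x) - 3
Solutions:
 h(x) = C1 + k*x^2/2 + x^4 - x*asin(2*x) + 3*x - sqrt(1 - 4*x^2)/2


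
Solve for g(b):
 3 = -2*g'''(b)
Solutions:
 g(b) = C1 + C2*b + C3*b^2 - b^3/4


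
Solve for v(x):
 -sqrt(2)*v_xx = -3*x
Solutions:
 v(x) = C1 + C2*x + sqrt(2)*x^3/4


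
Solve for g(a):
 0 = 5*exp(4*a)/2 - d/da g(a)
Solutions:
 g(a) = C1 + 5*exp(4*a)/8


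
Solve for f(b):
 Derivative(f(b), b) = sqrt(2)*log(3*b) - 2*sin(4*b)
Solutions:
 f(b) = C1 + sqrt(2)*b*(log(b) - 1) + sqrt(2)*b*log(3) + cos(4*b)/2


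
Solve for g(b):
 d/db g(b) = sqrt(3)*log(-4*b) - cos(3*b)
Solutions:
 g(b) = C1 + sqrt(3)*b*(log(-b) - 1) + 2*sqrt(3)*b*log(2) - sin(3*b)/3


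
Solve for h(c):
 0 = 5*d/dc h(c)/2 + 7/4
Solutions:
 h(c) = C1 - 7*c/10


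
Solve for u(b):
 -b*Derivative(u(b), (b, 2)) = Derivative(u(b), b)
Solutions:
 u(b) = C1 + C2*log(b)


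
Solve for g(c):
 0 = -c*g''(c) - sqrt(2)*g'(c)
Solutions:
 g(c) = C1 + C2*c^(1 - sqrt(2))


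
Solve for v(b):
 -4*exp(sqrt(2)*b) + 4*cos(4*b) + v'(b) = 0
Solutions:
 v(b) = C1 + 2*sqrt(2)*exp(sqrt(2)*b) - sin(4*b)


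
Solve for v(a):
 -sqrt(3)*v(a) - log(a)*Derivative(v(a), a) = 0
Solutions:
 v(a) = C1*exp(-sqrt(3)*li(a))


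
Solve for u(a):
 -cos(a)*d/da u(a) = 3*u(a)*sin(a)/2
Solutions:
 u(a) = C1*cos(a)^(3/2)


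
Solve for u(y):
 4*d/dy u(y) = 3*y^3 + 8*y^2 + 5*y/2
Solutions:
 u(y) = C1 + 3*y^4/16 + 2*y^3/3 + 5*y^2/16


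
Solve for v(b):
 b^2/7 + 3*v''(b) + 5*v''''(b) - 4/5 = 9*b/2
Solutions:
 v(b) = C1 + C2*b + C3*sin(sqrt(15)*b/5) + C4*cos(sqrt(15)*b/5) - b^4/252 + b^3/4 + 67*b^2/315


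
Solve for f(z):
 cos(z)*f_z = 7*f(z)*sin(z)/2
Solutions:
 f(z) = C1/cos(z)^(7/2)


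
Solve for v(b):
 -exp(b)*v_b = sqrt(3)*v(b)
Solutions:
 v(b) = C1*exp(sqrt(3)*exp(-b))


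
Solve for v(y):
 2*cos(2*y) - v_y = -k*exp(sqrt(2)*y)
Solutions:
 v(y) = C1 + sqrt(2)*k*exp(sqrt(2)*y)/2 + sin(2*y)


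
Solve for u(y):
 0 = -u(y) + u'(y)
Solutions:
 u(y) = C1*exp(y)


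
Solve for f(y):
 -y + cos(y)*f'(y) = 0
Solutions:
 f(y) = C1 + Integral(y/cos(y), y)


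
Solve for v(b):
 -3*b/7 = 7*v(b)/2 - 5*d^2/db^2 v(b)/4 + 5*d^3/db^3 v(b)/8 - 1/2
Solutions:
 v(b) = C1*exp(b*(10*2^(2/3)*5^(1/3)/(3*sqrt(3129) + 169)^(1/3) + 20 + 2^(1/3)*5^(2/3)*(3*sqrt(3129) + 169)^(1/3))/30)*sin(10^(1/3)*sqrt(3)*b*(-5^(1/3)*(3*sqrt(3129) + 169)^(1/3) + 10*2^(1/3)/(3*sqrt(3129) + 169)^(1/3))/30) + C2*exp(b*(10*2^(2/3)*5^(1/3)/(3*sqrt(3129) + 169)^(1/3) + 20 + 2^(1/3)*5^(2/3)*(3*sqrt(3129) + 169)^(1/3))/30)*cos(10^(1/3)*sqrt(3)*b*(-5^(1/3)*(3*sqrt(3129) + 169)^(1/3) + 10*2^(1/3)/(3*sqrt(3129) + 169)^(1/3))/30) + C3*exp(b*(-2^(1/3)*5^(2/3)*(3*sqrt(3129) + 169)^(1/3) - 10*2^(2/3)*5^(1/3)/(3*sqrt(3129) + 169)^(1/3) + 10)/15) - 6*b/49 + 1/7


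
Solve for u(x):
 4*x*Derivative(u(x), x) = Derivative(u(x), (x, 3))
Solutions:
 u(x) = C1 + Integral(C2*airyai(2^(2/3)*x) + C3*airybi(2^(2/3)*x), x)


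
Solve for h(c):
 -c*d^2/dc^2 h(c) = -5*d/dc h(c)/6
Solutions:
 h(c) = C1 + C2*c^(11/6)


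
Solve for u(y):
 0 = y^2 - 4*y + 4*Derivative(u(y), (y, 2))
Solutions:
 u(y) = C1 + C2*y - y^4/48 + y^3/6


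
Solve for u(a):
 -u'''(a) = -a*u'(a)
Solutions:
 u(a) = C1 + Integral(C2*airyai(a) + C3*airybi(a), a)


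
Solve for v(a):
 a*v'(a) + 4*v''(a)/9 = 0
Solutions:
 v(a) = C1 + C2*erf(3*sqrt(2)*a/4)


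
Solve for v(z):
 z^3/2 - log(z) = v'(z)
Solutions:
 v(z) = C1 + z^4/8 - z*log(z) + z


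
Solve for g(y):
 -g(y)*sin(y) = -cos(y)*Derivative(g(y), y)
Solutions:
 g(y) = C1/cos(y)


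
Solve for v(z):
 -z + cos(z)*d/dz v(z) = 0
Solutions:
 v(z) = C1 + Integral(z/cos(z), z)


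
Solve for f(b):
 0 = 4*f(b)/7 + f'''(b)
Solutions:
 f(b) = C3*exp(-14^(2/3)*b/7) + (C1*sin(14^(2/3)*sqrt(3)*b/14) + C2*cos(14^(2/3)*sqrt(3)*b/14))*exp(14^(2/3)*b/14)


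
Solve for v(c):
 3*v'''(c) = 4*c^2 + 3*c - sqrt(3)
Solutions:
 v(c) = C1 + C2*c + C3*c^2 + c^5/45 + c^4/24 - sqrt(3)*c^3/18


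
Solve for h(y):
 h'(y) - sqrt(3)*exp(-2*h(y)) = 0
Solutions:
 h(y) = log(-sqrt(C1 + 2*sqrt(3)*y))
 h(y) = log(C1 + 2*sqrt(3)*y)/2


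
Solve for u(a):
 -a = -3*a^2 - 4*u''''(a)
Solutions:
 u(a) = C1 + C2*a + C3*a^2 + C4*a^3 - a^6/480 + a^5/480


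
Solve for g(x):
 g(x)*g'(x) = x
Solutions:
 g(x) = -sqrt(C1 + x^2)
 g(x) = sqrt(C1 + x^2)


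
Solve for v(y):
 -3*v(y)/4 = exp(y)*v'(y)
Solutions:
 v(y) = C1*exp(3*exp(-y)/4)


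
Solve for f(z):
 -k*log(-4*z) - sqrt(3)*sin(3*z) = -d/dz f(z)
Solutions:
 f(z) = C1 + k*z*(log(-z) - 1) + 2*k*z*log(2) - sqrt(3)*cos(3*z)/3


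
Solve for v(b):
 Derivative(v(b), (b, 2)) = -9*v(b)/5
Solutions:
 v(b) = C1*sin(3*sqrt(5)*b/5) + C2*cos(3*sqrt(5)*b/5)


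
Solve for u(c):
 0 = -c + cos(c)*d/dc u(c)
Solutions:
 u(c) = C1 + Integral(c/cos(c), c)


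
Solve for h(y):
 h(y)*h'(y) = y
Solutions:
 h(y) = -sqrt(C1 + y^2)
 h(y) = sqrt(C1 + y^2)


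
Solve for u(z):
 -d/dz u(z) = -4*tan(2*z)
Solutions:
 u(z) = C1 - 2*log(cos(2*z))


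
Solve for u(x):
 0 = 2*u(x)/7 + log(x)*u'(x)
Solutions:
 u(x) = C1*exp(-2*li(x)/7)


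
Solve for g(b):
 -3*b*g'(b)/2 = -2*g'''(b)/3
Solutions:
 g(b) = C1 + Integral(C2*airyai(2^(1/3)*3^(2/3)*b/2) + C3*airybi(2^(1/3)*3^(2/3)*b/2), b)


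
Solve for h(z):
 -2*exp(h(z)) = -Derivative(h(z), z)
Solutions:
 h(z) = log(-1/(C1 + 2*z))


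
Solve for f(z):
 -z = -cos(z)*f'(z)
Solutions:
 f(z) = C1 + Integral(z/cos(z), z)


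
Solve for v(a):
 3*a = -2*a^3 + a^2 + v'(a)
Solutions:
 v(a) = C1 + a^4/2 - a^3/3 + 3*a^2/2


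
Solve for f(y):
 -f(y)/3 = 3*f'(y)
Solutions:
 f(y) = C1*exp(-y/9)


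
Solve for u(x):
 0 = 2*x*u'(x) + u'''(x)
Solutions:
 u(x) = C1 + Integral(C2*airyai(-2^(1/3)*x) + C3*airybi(-2^(1/3)*x), x)


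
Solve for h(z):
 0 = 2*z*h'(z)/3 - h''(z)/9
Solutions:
 h(z) = C1 + C2*erfi(sqrt(3)*z)


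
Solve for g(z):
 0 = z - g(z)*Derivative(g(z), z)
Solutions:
 g(z) = -sqrt(C1 + z^2)
 g(z) = sqrt(C1 + z^2)


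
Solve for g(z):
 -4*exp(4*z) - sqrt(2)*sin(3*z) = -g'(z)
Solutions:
 g(z) = C1 + exp(4*z) - sqrt(2)*cos(3*z)/3


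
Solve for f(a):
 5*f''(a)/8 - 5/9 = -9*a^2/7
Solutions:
 f(a) = C1 + C2*a - 6*a^4/35 + 4*a^2/9


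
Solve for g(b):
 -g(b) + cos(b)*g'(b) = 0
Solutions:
 g(b) = C1*sqrt(sin(b) + 1)/sqrt(sin(b) - 1)


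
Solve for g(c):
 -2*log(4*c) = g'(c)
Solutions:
 g(c) = C1 - 2*c*log(c) - c*log(16) + 2*c


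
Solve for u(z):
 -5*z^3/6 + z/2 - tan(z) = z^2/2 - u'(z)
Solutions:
 u(z) = C1 + 5*z^4/24 + z^3/6 - z^2/4 - log(cos(z))


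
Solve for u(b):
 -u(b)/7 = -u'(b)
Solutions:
 u(b) = C1*exp(b/7)


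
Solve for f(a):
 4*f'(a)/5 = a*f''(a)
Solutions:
 f(a) = C1 + C2*a^(9/5)


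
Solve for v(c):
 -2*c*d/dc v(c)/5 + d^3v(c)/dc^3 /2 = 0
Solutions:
 v(c) = C1 + Integral(C2*airyai(10^(2/3)*c/5) + C3*airybi(10^(2/3)*c/5), c)


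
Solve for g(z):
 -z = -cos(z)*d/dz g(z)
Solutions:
 g(z) = C1 + Integral(z/cos(z), z)


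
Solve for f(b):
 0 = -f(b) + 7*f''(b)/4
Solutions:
 f(b) = C1*exp(-2*sqrt(7)*b/7) + C2*exp(2*sqrt(7)*b/7)


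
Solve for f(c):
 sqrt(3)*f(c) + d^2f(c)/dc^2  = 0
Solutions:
 f(c) = C1*sin(3^(1/4)*c) + C2*cos(3^(1/4)*c)


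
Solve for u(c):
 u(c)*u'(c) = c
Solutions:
 u(c) = -sqrt(C1 + c^2)
 u(c) = sqrt(C1 + c^2)


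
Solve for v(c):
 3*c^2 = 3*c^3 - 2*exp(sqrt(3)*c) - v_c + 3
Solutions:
 v(c) = C1 + 3*c^4/4 - c^3 + 3*c - 2*sqrt(3)*exp(sqrt(3)*c)/3


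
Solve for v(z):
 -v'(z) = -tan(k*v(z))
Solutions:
 v(z) = Piecewise((-asin(exp(C1*k + k*z))/k + pi/k, Ne(k, 0)), (nan, True))
 v(z) = Piecewise((asin(exp(C1*k + k*z))/k, Ne(k, 0)), (nan, True))


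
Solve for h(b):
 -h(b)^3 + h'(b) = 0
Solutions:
 h(b) = -sqrt(2)*sqrt(-1/(C1 + b))/2
 h(b) = sqrt(2)*sqrt(-1/(C1 + b))/2


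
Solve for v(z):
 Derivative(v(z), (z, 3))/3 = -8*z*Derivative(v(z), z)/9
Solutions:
 v(z) = C1 + Integral(C2*airyai(-2*3^(2/3)*z/3) + C3*airybi(-2*3^(2/3)*z/3), z)


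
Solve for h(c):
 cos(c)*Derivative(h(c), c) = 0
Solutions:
 h(c) = C1


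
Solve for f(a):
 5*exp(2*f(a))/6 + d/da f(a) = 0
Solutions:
 f(a) = log(-1/(C1 - 5*a))/2 + log(3)/2
 f(a) = log(-sqrt(1/(C1 + 5*a))) + log(3)/2


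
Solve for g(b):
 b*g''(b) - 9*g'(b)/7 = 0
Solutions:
 g(b) = C1 + C2*b^(16/7)


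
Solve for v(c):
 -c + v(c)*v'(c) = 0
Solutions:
 v(c) = -sqrt(C1 + c^2)
 v(c) = sqrt(C1 + c^2)


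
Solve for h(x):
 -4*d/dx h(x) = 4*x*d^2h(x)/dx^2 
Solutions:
 h(x) = C1 + C2*log(x)


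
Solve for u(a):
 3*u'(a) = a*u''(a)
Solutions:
 u(a) = C1 + C2*a^4


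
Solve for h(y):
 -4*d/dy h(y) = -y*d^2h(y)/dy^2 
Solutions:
 h(y) = C1 + C2*y^5


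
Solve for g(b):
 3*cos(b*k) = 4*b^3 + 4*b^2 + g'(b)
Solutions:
 g(b) = C1 - b^4 - 4*b^3/3 + 3*sin(b*k)/k


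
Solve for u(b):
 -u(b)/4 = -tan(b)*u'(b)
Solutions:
 u(b) = C1*sin(b)^(1/4)


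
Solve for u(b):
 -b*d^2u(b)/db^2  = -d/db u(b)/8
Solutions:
 u(b) = C1 + C2*b^(9/8)


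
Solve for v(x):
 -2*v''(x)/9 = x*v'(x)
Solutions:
 v(x) = C1 + C2*erf(3*x/2)


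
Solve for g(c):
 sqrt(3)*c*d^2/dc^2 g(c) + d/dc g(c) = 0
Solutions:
 g(c) = C1 + C2*c^(1 - sqrt(3)/3)


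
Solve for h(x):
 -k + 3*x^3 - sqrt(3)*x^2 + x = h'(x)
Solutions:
 h(x) = C1 - k*x + 3*x^4/4 - sqrt(3)*x^3/3 + x^2/2


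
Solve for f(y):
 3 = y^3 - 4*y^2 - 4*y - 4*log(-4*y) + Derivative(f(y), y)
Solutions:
 f(y) = C1 - y^4/4 + 4*y^3/3 + 2*y^2 + 4*y*log(-y) + y*(-1 + 8*log(2))


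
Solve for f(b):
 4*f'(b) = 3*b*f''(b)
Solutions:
 f(b) = C1 + C2*b^(7/3)


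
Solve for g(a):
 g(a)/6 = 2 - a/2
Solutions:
 g(a) = 12 - 3*a


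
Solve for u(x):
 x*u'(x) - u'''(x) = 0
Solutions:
 u(x) = C1 + Integral(C2*airyai(x) + C3*airybi(x), x)


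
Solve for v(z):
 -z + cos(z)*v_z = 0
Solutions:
 v(z) = C1 + Integral(z/cos(z), z)


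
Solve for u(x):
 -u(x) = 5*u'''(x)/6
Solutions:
 u(x) = C3*exp(-5^(2/3)*6^(1/3)*x/5) + (C1*sin(2^(1/3)*3^(5/6)*5^(2/3)*x/10) + C2*cos(2^(1/3)*3^(5/6)*5^(2/3)*x/10))*exp(5^(2/3)*6^(1/3)*x/10)


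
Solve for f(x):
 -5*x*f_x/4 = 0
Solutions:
 f(x) = C1


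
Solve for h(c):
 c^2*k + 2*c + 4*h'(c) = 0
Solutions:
 h(c) = C1 - c^3*k/12 - c^2/4


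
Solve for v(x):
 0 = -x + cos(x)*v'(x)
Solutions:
 v(x) = C1 + Integral(x/cos(x), x)


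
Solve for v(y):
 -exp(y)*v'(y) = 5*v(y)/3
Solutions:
 v(y) = C1*exp(5*exp(-y)/3)


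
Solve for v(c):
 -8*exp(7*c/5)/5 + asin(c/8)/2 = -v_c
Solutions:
 v(c) = C1 - c*asin(c/8)/2 - sqrt(64 - c^2)/2 + 8*exp(7*c/5)/7


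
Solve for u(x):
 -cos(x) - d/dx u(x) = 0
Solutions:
 u(x) = C1 - sin(x)


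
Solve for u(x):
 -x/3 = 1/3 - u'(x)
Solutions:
 u(x) = C1 + x^2/6 + x/3


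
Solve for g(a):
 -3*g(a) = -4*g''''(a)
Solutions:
 g(a) = C1*exp(-sqrt(2)*3^(1/4)*a/2) + C2*exp(sqrt(2)*3^(1/4)*a/2) + C3*sin(sqrt(2)*3^(1/4)*a/2) + C4*cos(sqrt(2)*3^(1/4)*a/2)


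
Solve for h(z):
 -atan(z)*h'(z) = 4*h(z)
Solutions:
 h(z) = C1*exp(-4*Integral(1/atan(z), z))


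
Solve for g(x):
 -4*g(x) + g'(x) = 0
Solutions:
 g(x) = C1*exp(4*x)


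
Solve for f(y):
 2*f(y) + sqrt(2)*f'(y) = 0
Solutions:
 f(y) = C1*exp(-sqrt(2)*y)


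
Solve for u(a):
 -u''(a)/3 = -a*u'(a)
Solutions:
 u(a) = C1 + C2*erfi(sqrt(6)*a/2)


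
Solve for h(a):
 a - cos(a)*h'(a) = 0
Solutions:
 h(a) = C1 + Integral(a/cos(a), a)


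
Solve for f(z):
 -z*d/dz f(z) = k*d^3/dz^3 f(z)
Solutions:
 f(z) = C1 + Integral(C2*airyai(z*(-1/k)^(1/3)) + C3*airybi(z*(-1/k)^(1/3)), z)


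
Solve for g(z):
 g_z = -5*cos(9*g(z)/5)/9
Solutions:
 5*z/9 - 5*log(sin(9*g(z)/5) - 1)/18 + 5*log(sin(9*g(z)/5) + 1)/18 = C1


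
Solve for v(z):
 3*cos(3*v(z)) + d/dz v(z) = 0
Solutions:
 v(z) = -asin((C1 + exp(18*z))/(C1 - exp(18*z)))/3 + pi/3
 v(z) = asin((C1 + exp(18*z))/(C1 - exp(18*z)))/3


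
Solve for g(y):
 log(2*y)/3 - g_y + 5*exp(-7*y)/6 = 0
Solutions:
 g(y) = C1 + y*log(y)/3 + y*(-1 + log(2))/3 - 5*exp(-7*y)/42


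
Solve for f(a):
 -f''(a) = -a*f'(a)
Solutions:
 f(a) = C1 + C2*erfi(sqrt(2)*a/2)


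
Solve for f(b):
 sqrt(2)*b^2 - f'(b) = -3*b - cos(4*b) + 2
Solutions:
 f(b) = C1 + sqrt(2)*b^3/3 + 3*b^2/2 - 2*b + sin(4*b)/4


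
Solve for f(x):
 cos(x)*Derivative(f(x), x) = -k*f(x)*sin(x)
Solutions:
 f(x) = C1*exp(k*log(cos(x)))


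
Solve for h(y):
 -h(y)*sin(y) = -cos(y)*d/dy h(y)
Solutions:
 h(y) = C1/cos(y)


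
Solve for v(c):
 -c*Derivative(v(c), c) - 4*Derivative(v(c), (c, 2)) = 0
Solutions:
 v(c) = C1 + C2*erf(sqrt(2)*c/4)


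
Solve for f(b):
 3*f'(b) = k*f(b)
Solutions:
 f(b) = C1*exp(b*k/3)


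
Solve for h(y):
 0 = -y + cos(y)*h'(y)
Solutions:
 h(y) = C1 + Integral(y/cos(y), y)


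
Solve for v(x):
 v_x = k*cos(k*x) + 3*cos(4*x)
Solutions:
 v(x) = C1 + 3*sin(4*x)/4 + sin(k*x)


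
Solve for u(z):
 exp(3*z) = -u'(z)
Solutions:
 u(z) = C1 - exp(3*z)/3


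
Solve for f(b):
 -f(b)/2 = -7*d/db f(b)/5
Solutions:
 f(b) = C1*exp(5*b/14)


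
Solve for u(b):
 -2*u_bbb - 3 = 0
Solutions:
 u(b) = C1 + C2*b + C3*b^2 - b^3/4


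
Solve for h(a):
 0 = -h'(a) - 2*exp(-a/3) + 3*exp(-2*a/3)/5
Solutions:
 h(a) = C1 + 6*exp(-a/3) - 9*exp(-2*a/3)/10


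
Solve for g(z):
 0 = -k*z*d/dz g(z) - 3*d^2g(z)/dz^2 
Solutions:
 g(z) = Piecewise((-sqrt(6)*sqrt(pi)*C1*erf(sqrt(6)*sqrt(k)*z/6)/(2*sqrt(k)) - C2, (k > 0) | (k < 0)), (-C1*z - C2, True))


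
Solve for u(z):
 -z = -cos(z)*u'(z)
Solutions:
 u(z) = C1 + Integral(z/cos(z), z)


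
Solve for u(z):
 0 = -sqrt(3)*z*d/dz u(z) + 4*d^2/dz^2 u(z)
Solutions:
 u(z) = C1 + C2*erfi(sqrt(2)*3^(1/4)*z/4)


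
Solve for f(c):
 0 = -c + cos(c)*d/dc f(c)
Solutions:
 f(c) = C1 + Integral(c/cos(c), c)


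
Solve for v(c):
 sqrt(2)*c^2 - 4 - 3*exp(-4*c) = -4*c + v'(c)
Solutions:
 v(c) = C1 + sqrt(2)*c^3/3 + 2*c^2 - 4*c + 3*exp(-4*c)/4


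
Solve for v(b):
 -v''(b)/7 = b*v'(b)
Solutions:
 v(b) = C1 + C2*erf(sqrt(14)*b/2)


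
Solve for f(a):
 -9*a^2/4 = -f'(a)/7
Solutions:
 f(a) = C1 + 21*a^3/4


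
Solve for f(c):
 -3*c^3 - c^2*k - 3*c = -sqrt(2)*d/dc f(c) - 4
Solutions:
 f(c) = C1 + 3*sqrt(2)*c^4/8 + sqrt(2)*c^3*k/6 + 3*sqrt(2)*c^2/4 - 2*sqrt(2)*c


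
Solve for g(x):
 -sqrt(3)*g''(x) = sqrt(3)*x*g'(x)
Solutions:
 g(x) = C1 + C2*erf(sqrt(2)*x/2)


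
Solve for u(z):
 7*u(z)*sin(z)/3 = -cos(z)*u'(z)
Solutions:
 u(z) = C1*cos(z)^(7/3)


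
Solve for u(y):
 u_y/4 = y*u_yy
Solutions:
 u(y) = C1 + C2*y^(5/4)


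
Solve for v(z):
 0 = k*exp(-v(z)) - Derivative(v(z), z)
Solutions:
 v(z) = log(C1 + k*z)


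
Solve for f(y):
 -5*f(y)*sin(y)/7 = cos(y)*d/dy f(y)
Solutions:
 f(y) = C1*cos(y)^(5/7)


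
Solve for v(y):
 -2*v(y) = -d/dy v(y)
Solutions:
 v(y) = C1*exp(2*y)


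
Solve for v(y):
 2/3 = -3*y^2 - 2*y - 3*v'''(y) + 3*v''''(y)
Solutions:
 v(y) = C1 + C2*y + C3*y^2 + C4*exp(y) - y^5/60 - y^4/9 - 13*y^3/27
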